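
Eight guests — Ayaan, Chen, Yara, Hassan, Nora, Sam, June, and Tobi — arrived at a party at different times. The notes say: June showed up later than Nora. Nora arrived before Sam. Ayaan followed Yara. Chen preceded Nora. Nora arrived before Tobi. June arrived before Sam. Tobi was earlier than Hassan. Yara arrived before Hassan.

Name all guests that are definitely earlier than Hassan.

Chen, Nora, Tobi, Yara

Directly stated before Hassan: Tobi and Yara.
Chen reaches Hassan via Chen → Nora → Tobi → Hassan.
Nora reaches Hassan via Nora → Tobi → Hassan.
No chain forces Ayaan (or any of the others) ahead of Hassan.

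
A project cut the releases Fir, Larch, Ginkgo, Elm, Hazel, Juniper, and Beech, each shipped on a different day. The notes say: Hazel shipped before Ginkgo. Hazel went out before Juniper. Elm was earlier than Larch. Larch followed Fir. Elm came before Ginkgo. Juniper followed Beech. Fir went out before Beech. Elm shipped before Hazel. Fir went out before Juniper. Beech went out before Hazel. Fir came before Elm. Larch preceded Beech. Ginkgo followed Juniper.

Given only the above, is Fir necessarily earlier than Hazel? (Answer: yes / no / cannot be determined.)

Chain the constraints: Fir → Elm → Hazel. Each link is directly stated, so Fir comes before Hazel.

yes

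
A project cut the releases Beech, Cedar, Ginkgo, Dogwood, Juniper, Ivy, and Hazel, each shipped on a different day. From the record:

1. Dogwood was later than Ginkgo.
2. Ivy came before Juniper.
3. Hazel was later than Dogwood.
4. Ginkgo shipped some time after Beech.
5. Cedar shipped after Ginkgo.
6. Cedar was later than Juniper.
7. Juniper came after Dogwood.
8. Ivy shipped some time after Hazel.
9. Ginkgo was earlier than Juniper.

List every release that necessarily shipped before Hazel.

Beech, Dogwood, Ginkgo

Directly stated before Hazel: Dogwood.
Beech reaches Hazel via Beech → Ginkgo → Dogwood → Hazel.
Ginkgo reaches Hazel via Ginkgo → Dogwood → Hazel.
No chain forces Cedar (or any of the others) ahead of Hazel.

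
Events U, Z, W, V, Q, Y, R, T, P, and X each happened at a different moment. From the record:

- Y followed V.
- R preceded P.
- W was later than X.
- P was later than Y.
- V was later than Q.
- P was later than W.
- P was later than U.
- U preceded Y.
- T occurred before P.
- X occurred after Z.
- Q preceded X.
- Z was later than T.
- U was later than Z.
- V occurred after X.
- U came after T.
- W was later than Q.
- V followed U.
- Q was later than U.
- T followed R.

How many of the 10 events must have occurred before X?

5

Directly stated before X: Q and Z.
R reaches X via R → T → Z → X.
T reaches X via T → Z → X.
U reaches X via U → Q → X.
No chain forces P (or any of the others) ahead of X.
That's Q, R, T, U, and Z — 5 in all.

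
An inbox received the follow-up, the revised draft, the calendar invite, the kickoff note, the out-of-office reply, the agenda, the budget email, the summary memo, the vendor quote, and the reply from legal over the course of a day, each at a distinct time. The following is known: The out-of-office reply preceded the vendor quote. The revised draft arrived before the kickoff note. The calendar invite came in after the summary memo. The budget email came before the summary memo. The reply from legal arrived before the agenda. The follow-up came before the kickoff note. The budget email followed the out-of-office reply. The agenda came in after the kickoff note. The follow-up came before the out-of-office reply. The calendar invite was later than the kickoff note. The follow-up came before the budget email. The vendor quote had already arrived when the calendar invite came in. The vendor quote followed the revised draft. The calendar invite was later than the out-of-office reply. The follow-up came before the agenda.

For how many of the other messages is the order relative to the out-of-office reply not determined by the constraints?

4

Forced before the out-of-office reply: the follow-up; forced after the out-of-office reply: the budget email, the calendar invite, the summary memo, and the vendor quote.
That leaves the agenda, the kickoff note, the reply from legal, and the revised draft with no forced order relative to the out-of-office reply — 4.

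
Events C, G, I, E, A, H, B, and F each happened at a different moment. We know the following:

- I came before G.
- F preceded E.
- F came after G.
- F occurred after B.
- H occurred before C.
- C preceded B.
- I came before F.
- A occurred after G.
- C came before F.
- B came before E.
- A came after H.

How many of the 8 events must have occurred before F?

5

Directly stated before F: B, C, G, and I.
H reaches F via H → C → F.
That's B, C, G, H, and I — 5 in all.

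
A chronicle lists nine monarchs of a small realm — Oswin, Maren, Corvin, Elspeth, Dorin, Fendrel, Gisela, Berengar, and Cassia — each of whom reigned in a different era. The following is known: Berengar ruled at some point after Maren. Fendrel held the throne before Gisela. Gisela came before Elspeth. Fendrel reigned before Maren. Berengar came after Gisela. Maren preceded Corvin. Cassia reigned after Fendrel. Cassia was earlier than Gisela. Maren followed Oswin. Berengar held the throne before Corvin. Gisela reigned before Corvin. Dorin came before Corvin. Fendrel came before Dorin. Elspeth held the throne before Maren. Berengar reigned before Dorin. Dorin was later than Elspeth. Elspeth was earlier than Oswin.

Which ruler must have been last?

Corvin

Every other ruler has a chain of constraints placing them before Corvin, so Corvin is last.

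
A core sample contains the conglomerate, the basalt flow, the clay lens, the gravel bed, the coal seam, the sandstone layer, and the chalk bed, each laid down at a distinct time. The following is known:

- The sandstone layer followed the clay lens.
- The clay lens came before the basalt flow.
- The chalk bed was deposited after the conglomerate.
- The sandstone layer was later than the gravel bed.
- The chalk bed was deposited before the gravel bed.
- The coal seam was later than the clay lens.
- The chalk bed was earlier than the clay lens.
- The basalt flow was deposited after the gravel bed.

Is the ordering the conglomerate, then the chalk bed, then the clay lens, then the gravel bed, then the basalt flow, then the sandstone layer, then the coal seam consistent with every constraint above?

yes

Check each stated constraint against the proposed order — e.g. the clay lens is ahead of the sandstone layer; the clay lens is ahead of the coal seam. Every pair is in the required order; nothing is violated.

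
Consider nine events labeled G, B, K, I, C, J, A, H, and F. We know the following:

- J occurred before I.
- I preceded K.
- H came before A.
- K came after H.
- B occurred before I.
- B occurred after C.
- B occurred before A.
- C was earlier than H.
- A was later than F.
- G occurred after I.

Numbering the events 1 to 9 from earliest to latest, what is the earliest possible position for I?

4

B, C, and J must all come before I — 3 forced predecessors.
Nothing else is forced ahead of I, so its earliest slot is position 3 + 1 = 4.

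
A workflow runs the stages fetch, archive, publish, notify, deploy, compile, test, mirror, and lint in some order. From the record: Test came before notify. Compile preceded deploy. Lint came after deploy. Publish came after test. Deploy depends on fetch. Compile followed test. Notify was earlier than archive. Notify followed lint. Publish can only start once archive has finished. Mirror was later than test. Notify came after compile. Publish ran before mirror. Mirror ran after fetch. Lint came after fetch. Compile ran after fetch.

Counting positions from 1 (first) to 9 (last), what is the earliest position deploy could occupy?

4

Compile, fetch, and test must all come before deploy — 3 forced predecessors.
Nothing else is forced ahead of deploy, so its earliest slot is position 3 + 1 = 4.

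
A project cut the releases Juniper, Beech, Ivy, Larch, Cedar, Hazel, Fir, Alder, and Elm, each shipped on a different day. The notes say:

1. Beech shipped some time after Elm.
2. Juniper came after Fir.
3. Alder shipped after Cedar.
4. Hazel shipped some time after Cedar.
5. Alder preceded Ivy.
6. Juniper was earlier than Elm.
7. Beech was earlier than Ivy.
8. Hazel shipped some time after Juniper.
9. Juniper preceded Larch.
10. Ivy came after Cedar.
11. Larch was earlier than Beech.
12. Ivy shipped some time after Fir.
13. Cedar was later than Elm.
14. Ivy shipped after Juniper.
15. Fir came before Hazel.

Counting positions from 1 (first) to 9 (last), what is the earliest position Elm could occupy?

3

Fir and Juniper must both come before Elm — 2 forced predecessors.
Nothing else is forced ahead of Elm, so its earliest slot is position 2 + 1 = 3.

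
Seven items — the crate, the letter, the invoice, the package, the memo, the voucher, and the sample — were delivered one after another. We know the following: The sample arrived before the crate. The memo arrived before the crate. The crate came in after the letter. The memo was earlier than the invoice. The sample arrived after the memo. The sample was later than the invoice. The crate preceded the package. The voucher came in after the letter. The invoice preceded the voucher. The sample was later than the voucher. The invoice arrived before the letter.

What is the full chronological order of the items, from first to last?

the memo, the invoice, the letter, the voucher, the sample, the crate, the package

The constraints fix every adjacent pair, so only one ordering works:
the memo → the invoice → the letter → the voucher → the sample → the crate → the package.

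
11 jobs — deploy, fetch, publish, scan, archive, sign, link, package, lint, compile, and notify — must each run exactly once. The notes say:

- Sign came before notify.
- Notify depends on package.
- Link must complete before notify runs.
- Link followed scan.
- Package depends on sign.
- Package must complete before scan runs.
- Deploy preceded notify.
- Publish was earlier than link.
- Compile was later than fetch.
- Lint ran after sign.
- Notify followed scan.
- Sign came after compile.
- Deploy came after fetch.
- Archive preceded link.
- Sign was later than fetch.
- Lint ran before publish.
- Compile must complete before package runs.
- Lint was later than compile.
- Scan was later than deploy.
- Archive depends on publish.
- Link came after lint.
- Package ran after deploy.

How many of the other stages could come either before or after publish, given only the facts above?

3

Forced before publish: compile, fetch, lint, and sign; forced after publish: archive, link, and notify.
That leaves deploy, package, and scan with no forced order relative to publish — 3.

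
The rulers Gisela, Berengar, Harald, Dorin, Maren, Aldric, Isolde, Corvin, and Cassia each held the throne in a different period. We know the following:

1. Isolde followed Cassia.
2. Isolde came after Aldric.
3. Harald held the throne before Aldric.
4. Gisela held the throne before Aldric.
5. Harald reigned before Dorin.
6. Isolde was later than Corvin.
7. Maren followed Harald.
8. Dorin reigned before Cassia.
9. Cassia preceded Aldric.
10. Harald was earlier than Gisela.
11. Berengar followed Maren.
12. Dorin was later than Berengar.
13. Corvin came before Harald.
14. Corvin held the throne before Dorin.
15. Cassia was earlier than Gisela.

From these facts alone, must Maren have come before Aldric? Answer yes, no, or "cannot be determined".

Chain the constraints: Maren → Berengar → Dorin → Cassia → Aldric. Each link is directly stated, so Maren comes before Aldric.

yes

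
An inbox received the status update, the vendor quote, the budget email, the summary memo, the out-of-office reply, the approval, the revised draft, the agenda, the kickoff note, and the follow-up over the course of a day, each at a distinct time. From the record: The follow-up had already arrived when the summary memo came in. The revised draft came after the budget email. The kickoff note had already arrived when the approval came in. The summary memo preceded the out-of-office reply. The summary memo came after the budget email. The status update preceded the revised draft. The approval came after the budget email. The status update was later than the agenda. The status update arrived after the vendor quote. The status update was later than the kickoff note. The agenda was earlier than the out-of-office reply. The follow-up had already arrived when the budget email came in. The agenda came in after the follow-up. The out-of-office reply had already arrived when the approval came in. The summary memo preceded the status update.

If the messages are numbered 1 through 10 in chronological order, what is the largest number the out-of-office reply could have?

9

The out-of-office reply must come before the approval — 1 message forced after it.
Everything else can be placed before the out-of-office reply in some valid order, so the out-of-office reply can sit as late as position 10 − 1 = 9.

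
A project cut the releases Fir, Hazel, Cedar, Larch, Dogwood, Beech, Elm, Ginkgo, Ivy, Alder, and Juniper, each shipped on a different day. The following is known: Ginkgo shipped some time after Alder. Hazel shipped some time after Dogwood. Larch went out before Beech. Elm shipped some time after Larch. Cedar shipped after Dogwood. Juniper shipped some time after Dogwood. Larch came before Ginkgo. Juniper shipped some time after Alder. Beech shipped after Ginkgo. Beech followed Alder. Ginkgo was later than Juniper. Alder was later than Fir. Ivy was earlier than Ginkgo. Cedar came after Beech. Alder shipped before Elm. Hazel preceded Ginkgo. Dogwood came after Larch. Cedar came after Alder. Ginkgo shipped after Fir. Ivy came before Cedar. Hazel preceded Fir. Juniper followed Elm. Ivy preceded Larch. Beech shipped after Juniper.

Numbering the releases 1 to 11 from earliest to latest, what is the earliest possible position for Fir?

5

Dogwood, Hazel, Ivy, and Larch must all come before Fir — 4 forced predecessors.
Nothing else is forced ahead of Fir, so its earliest slot is position 4 + 1 = 5.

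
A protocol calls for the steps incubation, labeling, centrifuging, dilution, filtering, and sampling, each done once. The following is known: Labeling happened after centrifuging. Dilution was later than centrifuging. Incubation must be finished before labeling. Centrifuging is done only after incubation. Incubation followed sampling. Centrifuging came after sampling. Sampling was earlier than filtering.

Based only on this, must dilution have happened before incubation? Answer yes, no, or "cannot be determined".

no

Tracing the constraints gives incubation → centrifuging → dilution, so incubation must come before dilution.
That means dilution cannot be before incubation.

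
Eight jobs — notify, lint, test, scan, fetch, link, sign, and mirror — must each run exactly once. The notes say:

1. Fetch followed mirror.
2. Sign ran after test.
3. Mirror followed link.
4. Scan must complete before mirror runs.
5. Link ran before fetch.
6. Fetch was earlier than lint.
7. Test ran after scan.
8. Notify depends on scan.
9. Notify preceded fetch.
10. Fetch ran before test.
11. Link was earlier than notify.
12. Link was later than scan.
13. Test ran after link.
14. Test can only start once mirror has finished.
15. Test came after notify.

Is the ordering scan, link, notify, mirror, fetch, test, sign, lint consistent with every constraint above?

yes

Check each stated constraint against the proposed order — e.g. link is ahead of test; scan is ahead of test. Every pair is in the required order; nothing is violated.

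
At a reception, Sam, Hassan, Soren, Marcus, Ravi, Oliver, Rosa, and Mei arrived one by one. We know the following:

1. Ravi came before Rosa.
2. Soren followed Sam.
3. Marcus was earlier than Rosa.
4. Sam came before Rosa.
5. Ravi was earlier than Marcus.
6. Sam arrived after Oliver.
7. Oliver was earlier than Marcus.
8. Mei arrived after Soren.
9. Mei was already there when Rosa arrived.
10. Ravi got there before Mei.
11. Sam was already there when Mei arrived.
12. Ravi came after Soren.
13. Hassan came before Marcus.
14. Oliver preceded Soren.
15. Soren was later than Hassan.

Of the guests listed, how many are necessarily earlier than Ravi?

4

Directly stated before Ravi: Soren.
Hassan reaches Ravi via Hassan → Soren → Ravi.
Oliver reaches Ravi via Oliver → Soren → Ravi.
Sam reaches Ravi via Sam → Soren → Ravi.
That's Hassan, Oliver, Sam, and Soren — 4 in all.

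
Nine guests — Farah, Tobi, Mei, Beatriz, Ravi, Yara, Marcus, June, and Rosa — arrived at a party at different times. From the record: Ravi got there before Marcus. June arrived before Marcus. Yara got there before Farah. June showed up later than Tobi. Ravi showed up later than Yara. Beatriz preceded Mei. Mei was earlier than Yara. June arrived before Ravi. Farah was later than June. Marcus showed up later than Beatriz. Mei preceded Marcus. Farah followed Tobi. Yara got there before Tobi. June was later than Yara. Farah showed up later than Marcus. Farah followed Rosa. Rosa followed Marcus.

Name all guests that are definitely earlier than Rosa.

Beatriz, June, Marcus, Mei, Ravi, Tobi, Yara

Directly stated before Rosa: Marcus.
Beatriz reaches Rosa via Beatriz → Marcus → Rosa.
June reaches Rosa via June → Marcus → Rosa.
Mei reaches Rosa via Mei → Marcus → Rosa.
Likewise Ravi, Tobi, and Yara each reach Rosa by chaining the stated constraints.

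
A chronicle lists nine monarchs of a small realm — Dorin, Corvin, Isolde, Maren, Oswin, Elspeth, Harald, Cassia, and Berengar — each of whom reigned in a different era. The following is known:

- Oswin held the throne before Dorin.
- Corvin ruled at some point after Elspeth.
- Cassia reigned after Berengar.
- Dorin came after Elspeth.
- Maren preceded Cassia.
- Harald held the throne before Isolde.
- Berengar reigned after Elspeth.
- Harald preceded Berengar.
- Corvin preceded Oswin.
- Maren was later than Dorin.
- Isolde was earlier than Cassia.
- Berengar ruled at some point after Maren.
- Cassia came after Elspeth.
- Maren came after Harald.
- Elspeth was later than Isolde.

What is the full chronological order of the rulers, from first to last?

Harald, Isolde, Elspeth, Corvin, Oswin, Dorin, Maren, Berengar, Cassia

The constraints fix every adjacent pair, so only one ordering works:
Harald → Isolde → Elspeth → Corvin → Oswin → Dorin → Maren → Berengar → Cassia.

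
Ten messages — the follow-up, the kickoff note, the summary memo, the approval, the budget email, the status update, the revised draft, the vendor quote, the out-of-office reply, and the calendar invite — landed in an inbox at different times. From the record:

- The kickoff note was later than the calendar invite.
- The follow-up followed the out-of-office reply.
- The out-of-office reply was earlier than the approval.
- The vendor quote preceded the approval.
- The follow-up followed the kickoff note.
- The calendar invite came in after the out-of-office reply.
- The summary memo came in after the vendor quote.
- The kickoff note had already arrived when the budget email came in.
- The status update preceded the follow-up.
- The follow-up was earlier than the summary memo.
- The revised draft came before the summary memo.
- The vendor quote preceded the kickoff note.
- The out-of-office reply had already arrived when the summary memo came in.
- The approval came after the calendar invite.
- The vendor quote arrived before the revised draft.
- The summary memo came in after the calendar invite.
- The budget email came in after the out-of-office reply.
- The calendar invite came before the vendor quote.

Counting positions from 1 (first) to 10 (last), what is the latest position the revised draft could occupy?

The revised draft must come before the summary memo — 1 message forced after it.
Everything else can be placed before the revised draft in some valid order, so the revised draft can sit as late as position 10 − 1 = 9.

9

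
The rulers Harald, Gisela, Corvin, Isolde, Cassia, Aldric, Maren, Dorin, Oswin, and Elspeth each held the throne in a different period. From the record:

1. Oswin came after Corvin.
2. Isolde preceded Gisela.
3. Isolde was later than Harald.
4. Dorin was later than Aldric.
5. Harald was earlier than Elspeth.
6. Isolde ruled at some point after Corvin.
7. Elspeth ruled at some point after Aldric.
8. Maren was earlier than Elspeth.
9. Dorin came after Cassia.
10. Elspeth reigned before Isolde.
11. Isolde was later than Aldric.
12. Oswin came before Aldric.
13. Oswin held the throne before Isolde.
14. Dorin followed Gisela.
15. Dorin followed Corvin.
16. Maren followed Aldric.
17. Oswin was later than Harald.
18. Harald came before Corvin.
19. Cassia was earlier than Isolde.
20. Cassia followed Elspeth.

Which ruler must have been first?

Harald has a chain of constraints placing them before every other ruler, so Harald must be first.

Harald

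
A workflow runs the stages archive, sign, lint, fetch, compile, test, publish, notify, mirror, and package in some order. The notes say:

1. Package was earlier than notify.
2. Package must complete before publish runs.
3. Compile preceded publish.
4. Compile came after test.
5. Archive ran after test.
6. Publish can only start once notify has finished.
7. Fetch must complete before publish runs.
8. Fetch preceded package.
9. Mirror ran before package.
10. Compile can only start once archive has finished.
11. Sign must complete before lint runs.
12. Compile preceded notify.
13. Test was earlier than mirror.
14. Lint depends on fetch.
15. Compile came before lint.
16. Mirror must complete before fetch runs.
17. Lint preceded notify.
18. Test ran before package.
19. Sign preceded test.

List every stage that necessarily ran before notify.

Directly stated before notify: compile, lint, and package.
Archive reaches notify via archive → compile → notify.
Fetch reaches notify via fetch → lint → notify.
Mirror reaches notify via mirror → package → notify.
Likewise sign and test each reach notify by chaining the stated constraints.
No chain forces publish ahead of notify.

archive, compile, fetch, lint, mirror, package, sign, test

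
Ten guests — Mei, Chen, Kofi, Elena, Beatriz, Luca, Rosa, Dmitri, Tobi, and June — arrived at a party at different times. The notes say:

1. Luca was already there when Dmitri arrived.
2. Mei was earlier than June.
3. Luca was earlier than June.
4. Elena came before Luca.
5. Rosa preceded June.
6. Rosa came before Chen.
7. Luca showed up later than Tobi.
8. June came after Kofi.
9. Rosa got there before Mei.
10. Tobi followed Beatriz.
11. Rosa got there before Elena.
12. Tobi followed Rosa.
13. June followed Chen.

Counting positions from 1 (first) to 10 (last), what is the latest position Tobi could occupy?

Tobi must come before Dmitri, June, and Luca — 3 guests forced after them.
Everything else can be placed before Tobi in some valid order, so Tobi can sit as late as position 10 − 3 = 7.

7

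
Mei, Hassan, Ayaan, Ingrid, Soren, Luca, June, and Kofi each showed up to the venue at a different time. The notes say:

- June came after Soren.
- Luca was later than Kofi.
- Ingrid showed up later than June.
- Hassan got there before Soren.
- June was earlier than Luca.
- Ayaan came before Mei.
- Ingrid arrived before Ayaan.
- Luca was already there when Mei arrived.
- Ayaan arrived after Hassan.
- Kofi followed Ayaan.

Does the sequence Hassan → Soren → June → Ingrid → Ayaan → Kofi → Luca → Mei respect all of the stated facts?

yes

Check each stated constraint against the proposed order — e.g. June is ahead of Luca; Hassan is ahead of Ayaan. Every pair is in the required order; nothing is violated.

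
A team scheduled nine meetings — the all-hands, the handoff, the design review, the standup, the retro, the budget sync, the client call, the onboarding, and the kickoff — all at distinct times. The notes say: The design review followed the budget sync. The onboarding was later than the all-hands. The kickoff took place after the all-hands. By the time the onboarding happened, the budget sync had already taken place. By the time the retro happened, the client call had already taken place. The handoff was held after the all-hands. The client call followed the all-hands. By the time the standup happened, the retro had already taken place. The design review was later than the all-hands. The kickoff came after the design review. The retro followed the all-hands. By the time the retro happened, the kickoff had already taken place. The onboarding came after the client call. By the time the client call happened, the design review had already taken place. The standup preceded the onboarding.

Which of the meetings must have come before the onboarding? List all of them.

the all-hands, the budget sync, the client call, the design review, the kickoff, the retro, the standup

Directly stated before the onboarding: the all-hands, the budget sync, the client call, and the standup.
The design review reaches the onboarding via the design review → the client call → the onboarding.
The kickoff reaches the onboarding via the kickoff → the retro → the standup → the onboarding.
The retro reaches the onboarding via the retro → the standup → the onboarding.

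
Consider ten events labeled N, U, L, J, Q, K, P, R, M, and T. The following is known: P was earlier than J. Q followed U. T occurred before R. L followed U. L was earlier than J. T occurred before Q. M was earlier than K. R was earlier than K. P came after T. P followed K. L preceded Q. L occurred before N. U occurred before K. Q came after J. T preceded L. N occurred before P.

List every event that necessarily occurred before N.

L, T, U

Directly stated before N: L.
T reaches N via T → L → N.
U reaches N via U → L → N.
No chain forces M (or any of the others) ahead of N.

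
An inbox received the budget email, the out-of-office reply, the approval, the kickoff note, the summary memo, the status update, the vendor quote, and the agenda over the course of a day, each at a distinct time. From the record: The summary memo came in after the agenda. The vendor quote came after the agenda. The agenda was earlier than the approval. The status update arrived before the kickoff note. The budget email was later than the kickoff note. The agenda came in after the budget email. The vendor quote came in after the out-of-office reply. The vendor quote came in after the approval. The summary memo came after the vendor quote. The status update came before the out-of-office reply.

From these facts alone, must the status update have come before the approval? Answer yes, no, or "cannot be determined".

Chain the constraints: the status update → the kickoff note → the budget email → the agenda → the approval. Each link is directly stated, so the status update comes before the approval.

yes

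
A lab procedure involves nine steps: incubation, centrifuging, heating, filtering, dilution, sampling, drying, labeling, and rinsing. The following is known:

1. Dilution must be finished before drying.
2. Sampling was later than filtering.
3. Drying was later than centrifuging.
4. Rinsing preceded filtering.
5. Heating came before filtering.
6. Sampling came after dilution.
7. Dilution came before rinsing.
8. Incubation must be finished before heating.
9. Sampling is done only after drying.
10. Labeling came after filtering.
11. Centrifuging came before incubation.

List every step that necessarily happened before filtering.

Directly stated before filtering: heating and rinsing.
Centrifuging reaches filtering via centrifuging → incubation → heating → filtering.
Dilution reaches filtering via dilution → rinsing → filtering.
Incubation reaches filtering via incubation → heating → filtering.

centrifuging, dilution, heating, incubation, rinsing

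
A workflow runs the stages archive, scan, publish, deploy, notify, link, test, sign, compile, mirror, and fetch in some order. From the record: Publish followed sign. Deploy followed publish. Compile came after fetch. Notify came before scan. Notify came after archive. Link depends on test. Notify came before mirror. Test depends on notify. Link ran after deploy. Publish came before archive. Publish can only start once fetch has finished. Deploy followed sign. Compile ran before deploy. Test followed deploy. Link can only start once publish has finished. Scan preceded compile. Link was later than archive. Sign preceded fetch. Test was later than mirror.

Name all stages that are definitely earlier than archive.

fetch, publish, sign

Directly stated before archive: publish.
Fetch reaches archive via fetch → publish → archive.
Sign reaches archive via sign → publish → archive.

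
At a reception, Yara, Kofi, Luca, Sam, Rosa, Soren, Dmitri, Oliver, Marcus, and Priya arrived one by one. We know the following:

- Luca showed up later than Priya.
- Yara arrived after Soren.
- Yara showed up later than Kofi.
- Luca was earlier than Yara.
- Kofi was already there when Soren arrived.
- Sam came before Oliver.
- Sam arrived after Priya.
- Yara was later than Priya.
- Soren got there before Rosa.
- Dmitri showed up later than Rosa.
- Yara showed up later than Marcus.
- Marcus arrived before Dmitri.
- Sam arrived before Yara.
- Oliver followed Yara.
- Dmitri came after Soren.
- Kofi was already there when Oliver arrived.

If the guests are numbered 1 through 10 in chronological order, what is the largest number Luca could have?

Luca must come before Oliver and Yara — 2 guests forced after them.
Everything else can be placed before Luca in some valid order, so Luca can sit as late as position 10 − 2 = 8.

8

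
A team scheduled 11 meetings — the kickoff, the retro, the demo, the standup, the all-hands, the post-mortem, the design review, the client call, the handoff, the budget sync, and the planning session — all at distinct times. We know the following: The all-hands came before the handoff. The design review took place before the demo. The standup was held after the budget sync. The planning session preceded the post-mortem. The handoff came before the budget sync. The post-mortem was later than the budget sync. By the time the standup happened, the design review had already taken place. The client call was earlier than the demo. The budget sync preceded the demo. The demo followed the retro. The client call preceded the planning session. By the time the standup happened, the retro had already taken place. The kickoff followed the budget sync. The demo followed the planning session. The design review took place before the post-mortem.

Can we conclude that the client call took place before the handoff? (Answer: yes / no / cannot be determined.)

cannot be determined

No chain of stated constraints runs from the client call to the handoff, and none runs from the handoff to the client call either.
So the relative order of the client call and the handoff is not fixed by the given facts.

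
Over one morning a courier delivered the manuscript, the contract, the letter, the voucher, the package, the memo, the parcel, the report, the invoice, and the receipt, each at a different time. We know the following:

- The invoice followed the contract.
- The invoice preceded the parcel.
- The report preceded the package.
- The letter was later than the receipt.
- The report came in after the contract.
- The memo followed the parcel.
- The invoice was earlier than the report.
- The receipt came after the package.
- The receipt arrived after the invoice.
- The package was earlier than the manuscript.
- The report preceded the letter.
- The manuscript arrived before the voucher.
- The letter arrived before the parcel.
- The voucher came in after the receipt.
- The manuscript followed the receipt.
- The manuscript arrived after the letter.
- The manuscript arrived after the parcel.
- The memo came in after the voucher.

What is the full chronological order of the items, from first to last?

The constraints fix every adjacent pair, so only one ordering works:
the contract → the invoice → the report → the package → the receipt → the letter → the parcel → the manuscript → the voucher → the memo.

the contract, the invoice, the report, the package, the receipt, the letter, the parcel, the manuscript, the voucher, the memo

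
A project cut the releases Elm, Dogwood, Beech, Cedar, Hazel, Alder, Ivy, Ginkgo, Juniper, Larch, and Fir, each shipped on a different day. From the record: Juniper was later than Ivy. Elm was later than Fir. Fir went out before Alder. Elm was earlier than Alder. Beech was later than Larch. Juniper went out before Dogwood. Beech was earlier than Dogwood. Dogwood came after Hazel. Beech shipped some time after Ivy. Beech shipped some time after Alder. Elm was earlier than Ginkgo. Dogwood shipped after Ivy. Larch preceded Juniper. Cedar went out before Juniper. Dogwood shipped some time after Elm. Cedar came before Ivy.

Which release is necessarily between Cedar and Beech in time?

Ivy

Tracing the constraints gives Cedar → Ivy → Beech, so Ivy sits after Cedar and before Beech.
No other release is forced both after Cedar and before Beech.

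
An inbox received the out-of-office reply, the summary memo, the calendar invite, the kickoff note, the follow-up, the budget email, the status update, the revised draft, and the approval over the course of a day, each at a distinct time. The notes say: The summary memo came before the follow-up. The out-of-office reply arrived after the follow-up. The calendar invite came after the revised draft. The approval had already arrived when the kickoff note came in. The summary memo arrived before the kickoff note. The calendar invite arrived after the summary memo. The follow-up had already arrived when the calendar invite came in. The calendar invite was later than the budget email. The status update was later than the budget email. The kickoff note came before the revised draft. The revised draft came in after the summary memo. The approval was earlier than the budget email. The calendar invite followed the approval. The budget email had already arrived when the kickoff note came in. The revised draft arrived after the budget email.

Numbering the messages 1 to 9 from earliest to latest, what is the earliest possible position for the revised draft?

5

The approval, the budget email, the kickoff note, and the summary memo must all come before the revised draft — 4 forced predecessors.
Nothing else is forced ahead of the revised draft, so its earliest slot is position 4 + 1 = 5.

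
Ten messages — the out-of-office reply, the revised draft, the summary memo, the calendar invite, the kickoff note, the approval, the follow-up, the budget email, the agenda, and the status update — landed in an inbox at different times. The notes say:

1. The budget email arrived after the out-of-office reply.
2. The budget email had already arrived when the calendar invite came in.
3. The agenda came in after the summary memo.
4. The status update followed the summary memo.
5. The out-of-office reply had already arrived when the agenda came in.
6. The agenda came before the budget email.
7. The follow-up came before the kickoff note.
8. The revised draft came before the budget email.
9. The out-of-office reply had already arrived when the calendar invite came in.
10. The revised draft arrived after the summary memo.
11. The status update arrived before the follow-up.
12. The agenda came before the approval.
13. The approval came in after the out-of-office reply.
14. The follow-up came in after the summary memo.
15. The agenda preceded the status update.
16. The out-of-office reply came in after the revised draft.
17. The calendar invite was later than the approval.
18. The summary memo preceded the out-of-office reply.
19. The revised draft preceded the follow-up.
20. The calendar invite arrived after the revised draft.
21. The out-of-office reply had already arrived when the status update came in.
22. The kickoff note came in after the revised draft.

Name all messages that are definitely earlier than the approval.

Directly stated before the approval: the agenda and the out-of-office reply.
The revised draft reaches the approval via the revised draft → the out-of-office reply → the approval.
The summary memo reaches the approval via the summary memo → the out-of-office reply → the approval.

the agenda, the out-of-office reply, the revised draft, the summary memo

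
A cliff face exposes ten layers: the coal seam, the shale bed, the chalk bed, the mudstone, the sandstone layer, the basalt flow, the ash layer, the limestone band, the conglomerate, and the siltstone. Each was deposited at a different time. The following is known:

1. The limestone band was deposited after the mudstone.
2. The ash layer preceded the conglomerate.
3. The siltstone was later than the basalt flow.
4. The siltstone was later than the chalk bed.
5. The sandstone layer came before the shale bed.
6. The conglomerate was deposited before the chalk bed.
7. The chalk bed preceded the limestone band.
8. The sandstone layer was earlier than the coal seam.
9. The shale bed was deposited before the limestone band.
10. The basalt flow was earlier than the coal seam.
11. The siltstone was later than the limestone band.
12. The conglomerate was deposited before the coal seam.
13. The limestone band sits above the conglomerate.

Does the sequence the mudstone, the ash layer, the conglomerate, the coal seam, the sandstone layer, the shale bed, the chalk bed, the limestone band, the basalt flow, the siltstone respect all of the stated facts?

no

The constraints require the basalt flow before the coal seam, but in the proposed sequence the coal seam appears ahead of the basalt flow. That one violation is enough.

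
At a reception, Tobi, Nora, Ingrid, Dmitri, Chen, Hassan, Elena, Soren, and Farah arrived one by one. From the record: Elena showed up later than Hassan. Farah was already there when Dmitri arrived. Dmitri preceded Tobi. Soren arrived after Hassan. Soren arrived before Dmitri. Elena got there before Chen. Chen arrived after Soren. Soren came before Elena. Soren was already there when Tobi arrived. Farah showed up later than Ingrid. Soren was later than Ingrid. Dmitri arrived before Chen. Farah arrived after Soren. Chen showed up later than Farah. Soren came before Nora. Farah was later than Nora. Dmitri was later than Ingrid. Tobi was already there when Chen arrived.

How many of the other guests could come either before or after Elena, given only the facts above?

4

Forced before Elena: Hassan, Ingrid, and Soren; forced after Elena: Chen.
That leaves Dmitri, Farah, Nora, and Tobi with no forced order relative to Elena — 4.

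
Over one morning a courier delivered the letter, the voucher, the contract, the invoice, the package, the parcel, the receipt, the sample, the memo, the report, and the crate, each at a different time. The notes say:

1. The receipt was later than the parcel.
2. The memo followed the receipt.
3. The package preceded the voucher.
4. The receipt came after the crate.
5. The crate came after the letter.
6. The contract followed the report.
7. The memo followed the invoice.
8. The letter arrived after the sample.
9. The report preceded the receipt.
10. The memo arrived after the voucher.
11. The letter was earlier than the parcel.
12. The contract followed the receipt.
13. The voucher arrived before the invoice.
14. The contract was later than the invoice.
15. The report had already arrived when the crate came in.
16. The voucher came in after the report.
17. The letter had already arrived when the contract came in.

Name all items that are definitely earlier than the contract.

the crate, the invoice, the letter, the package, the parcel, the receipt, the report, the sample, the voucher

Directly stated before the contract: the invoice, the letter, the receipt, and the report.
The crate reaches the contract via the crate → the receipt → the contract.
The package reaches the contract via the package → the voucher → the invoice → the contract.
The parcel reaches the contract via the parcel → the receipt → the contract.
Likewise the sample and the voucher each reach the contract by chaining the stated constraints.
No chain forces the memo ahead of the contract.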